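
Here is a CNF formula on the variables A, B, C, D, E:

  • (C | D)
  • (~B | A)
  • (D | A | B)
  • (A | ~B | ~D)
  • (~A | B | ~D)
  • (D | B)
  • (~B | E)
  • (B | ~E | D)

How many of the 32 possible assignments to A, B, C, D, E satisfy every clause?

Split on B, then D.
  B=1, D=1: remaining (A,C,E) ∈ {(1,0,1); (1,1,1)} — 2.
  B=1, D=0: remaining (A,C,E) ∈ {(1,1,1)} — 1.
  B=0, D=1: remaining (A,C,E) ∈ {(0,0,0); (0,0,1); (0,1,0); (0,1,1)} — 4.
  B=0, D=0: a clause becomes empty — 0.
Total: 2 + 1 + 4 + 0 = 7.

7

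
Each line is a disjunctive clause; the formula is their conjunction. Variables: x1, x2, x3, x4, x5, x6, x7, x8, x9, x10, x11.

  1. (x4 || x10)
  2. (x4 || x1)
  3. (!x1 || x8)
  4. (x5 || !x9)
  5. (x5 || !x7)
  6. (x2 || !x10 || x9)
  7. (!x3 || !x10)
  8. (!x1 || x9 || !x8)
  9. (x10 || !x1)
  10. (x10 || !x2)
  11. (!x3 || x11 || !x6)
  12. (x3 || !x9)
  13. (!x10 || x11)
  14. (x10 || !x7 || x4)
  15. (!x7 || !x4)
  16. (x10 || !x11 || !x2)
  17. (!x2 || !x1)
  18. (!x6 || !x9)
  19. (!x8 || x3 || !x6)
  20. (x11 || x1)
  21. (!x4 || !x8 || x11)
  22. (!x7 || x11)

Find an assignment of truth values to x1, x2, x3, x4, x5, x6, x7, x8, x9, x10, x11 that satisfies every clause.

x5 occurs only positively in the remaining clauses — set x5 = True.
x6 occurs only negated in the remaining clauses — set x6 = False.
Branch on x1: take x1 = False.
  then x4 is forced to True.
  then x7 is forced to False.
  then x11 is forced to True.
For the remaining variables, x2 = False, x3 = True, x8 = False, x9 = True, x10 = False works.
Every clause has at least one true literal under this assignment.

x1=0  x2=0  x3=1  x4=1  x5=1  x6=0  x7=0  x8=0  x9=1  x10=0  x11=1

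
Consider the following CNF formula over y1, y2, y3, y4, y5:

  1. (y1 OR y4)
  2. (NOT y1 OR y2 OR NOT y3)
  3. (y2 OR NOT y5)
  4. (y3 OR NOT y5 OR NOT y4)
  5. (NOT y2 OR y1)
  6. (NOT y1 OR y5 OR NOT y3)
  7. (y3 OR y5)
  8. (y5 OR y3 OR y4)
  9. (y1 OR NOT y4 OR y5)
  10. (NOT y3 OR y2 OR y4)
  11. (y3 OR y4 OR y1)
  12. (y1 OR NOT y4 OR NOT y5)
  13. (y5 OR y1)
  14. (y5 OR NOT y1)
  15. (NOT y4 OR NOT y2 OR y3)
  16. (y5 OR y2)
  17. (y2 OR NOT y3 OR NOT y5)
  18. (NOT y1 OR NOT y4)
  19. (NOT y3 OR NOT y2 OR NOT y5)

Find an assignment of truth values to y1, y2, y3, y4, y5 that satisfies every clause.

y1=T, y2=T, y3=F, y4=F, y5=T

Check each clause:
  1. (y1 OR y4) — y1 is true.
  2. (NOT y1 OR y2 OR NOT y3) — y2 is true.
  3. (NOT y5 OR y2) — y2 is true.
  4. (y3 OR NOT y4 OR NOT y5) — NOT y4 is true.
  5. (NOT y2 OR y1) — y1 is true.
  6. (y5 OR NOT y3 OR NOT y1) — NOT y3 is true.
  7. (y5 OR y3) — y5 is true.
  8. (y4 OR y5 OR y3) — y5 is true.
  9. (y5 OR y1 OR NOT y4) — y1 is true.
  10. (y4 OR NOT y3 OR y2) — y2 is true.
  11. (y1 OR y3 OR y4) — y1 is true.
  12. (NOT y5 OR NOT y4 OR y1) — y1 is true.
  13. (y5 OR y1) — y1 is true.
  14. (y5 OR NOT y1) — y5 is true.
  15. (NOT y2 OR NOT y4 OR y3) — NOT y4 is true.
  16. (y2 OR y5) — y2 is true.
  17. (NOT y5 OR y2 OR NOT y3) — y2 is true.
  18. (NOT y1 OR NOT y4) — NOT y4 is true.
  19. (NOT y3 OR NOT y2 OR NOT y5) — NOT y3 is true.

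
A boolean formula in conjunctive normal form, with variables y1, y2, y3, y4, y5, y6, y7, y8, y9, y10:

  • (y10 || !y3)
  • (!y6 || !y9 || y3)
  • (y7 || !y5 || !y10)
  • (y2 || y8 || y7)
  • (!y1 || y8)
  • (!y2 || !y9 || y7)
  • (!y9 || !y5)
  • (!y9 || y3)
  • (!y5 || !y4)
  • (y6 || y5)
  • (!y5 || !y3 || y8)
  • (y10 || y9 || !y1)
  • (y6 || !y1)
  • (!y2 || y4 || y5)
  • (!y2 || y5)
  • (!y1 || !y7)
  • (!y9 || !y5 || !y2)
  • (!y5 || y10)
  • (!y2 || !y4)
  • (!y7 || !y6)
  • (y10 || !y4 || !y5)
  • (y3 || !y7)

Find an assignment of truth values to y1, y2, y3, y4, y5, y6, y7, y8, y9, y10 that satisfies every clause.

y1 = F  y2 = F  y3 = T  y4 = T  y5 = F  y6 = T  y7 = F  y8 = T  y9 = F  y10 = T

Check each clause:
  1. (y10 || !y3) — y10 is true.
  2. (y3 || !y6 || !y9) — y3 is true.
  3. (!y5 || y7 || !y10) — !y5 is true.
  4. (y7 || y2 || y8) — y8 is true.
  5. (!y1 || y8) — y8 is true.
  6. (!y2 || y7 || !y9) — !y9 is true.
  7. (!y5 || !y9) — !y5 is true.
  8. (y3 || !y9) — y3 is true.
  9. (!y4 || !y5) — !y5 is true.
  10. (y6 || y5) — y6 is true.
  11. (y8 || !y3 || !y5) — y8 is true.
  12. (y10 || !y1 || y9) — y10 is true.
  13. (y6 || !y1) — !y1 is true.
  14. (!y2 || y4 || y5) — y4 is true.
  15. (!y2 || y5) — !y2 is true.
  16. (!y7 || !y1) — !y7 is true.
  17. (!y2 || !y5 || !y9) — !y5 is true.
  18. (!y5 || y10) — y10 is true.
  19. (!y4 || !y2) — !y2 is true.
  20. (!y6 || !y7) — !y7 is true.
  21. (y10 || !y5 || !y4) — y10 is true.
  22. (y3 || !y7) — !y7 is true.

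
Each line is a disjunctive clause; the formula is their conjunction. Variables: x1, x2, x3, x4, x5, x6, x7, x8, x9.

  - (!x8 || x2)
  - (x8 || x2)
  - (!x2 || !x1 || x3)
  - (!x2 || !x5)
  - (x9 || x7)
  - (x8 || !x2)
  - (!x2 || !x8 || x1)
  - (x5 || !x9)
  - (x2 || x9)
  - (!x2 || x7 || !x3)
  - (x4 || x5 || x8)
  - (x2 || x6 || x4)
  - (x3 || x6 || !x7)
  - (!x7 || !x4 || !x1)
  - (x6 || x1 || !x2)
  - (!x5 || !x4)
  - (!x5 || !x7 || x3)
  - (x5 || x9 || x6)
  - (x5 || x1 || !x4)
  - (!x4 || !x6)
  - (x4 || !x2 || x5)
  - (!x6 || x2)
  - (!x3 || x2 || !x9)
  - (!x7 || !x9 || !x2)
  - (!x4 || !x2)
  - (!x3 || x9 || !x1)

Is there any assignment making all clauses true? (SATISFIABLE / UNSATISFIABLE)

UNSATISFIABLE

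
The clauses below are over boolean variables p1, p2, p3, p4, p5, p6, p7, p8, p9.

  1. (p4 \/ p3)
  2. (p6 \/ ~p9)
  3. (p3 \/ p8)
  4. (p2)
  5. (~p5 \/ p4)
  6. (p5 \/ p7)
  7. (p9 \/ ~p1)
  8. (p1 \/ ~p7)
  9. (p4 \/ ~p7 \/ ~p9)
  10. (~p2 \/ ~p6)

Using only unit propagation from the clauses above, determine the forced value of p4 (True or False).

(p2) stands alone — p2 = True.
(~p2 \/ ~p6) with p2 = True leaves only ~p6, so p6 = False.
(~p9 \/ p6): since p6 = False, the clause reduces to (~p9). p9 = False.
(p9 \/ ~p1) with p9 = False leaves only ~p1, so p1 = False.
(p1 \/ ~p7): since p1 = False, the clause reduces to (~p7). p7 = False.
(p7 \/ p5) with p7 = False leaves only p5, so p5 = True.
(p4 \/ ~p5) with p5 = True leaves only p4, so p4 = True.

True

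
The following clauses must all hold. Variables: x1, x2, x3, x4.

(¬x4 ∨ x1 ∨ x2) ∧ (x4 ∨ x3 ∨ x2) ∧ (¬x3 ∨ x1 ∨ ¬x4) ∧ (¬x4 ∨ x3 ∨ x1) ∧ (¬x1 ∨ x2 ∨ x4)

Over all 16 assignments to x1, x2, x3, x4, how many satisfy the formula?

9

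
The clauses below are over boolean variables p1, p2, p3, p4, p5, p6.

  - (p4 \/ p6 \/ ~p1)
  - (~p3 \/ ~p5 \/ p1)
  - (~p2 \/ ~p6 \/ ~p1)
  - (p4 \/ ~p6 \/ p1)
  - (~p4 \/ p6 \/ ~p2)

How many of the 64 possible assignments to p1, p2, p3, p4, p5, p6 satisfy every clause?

Case analysis on p1 and p6:
  p1=1, p6=1: forces p2=0; p3, p4, p5 free → 2^3 = 8.
  p1=1, p6=0: remaining (p2,p3,p4,p5) ∈ {(0,0,1,0); (0,0,1,1); (0,1,1,0); (0,1,1,1)} — 4.
  p1=0, p6=1: p2 free; 3 ways for (p3,p4,p5) × 2^1 = 6.
  p1=0, p6=0: 9 of the 16 assignments to (p2,p3,p4,p5) work.
Total: 8 + 4 + 6 + 9 = 27.

27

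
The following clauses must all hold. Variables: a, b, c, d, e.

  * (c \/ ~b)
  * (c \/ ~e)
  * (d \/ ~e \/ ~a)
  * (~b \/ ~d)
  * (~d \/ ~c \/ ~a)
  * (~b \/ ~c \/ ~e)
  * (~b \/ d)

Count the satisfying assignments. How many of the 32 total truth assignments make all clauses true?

Split on b, then c.
  b=1, c=1: a clause becomes empty — 0.
  b=1, c=0: a clause becomes empty — 0.
  b=0, c=1: 5 of the 8 assignments to (a,d,e) work.
  b=0, c=0: remaining (a,d,e) ∈ {(0,0,0); (0,1,0); (1,0,0); (1,1,0)} — 4.
Total: 0 + 0 + 5 + 4 = 9.

9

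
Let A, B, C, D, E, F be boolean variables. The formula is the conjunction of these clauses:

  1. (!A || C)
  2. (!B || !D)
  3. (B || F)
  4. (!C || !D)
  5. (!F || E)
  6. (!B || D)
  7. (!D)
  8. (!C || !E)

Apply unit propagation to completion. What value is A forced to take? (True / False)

False

(!D) is a unit clause: D = False.
From (D || !B) and D = False: B = False.
From (B || F) and B = False: F = True.
(!F || E): since F = True, the clause reduces to (E). E = True.
From (!C || !E) and E = True: C = False.
From (C || !A) and C = False: A = False.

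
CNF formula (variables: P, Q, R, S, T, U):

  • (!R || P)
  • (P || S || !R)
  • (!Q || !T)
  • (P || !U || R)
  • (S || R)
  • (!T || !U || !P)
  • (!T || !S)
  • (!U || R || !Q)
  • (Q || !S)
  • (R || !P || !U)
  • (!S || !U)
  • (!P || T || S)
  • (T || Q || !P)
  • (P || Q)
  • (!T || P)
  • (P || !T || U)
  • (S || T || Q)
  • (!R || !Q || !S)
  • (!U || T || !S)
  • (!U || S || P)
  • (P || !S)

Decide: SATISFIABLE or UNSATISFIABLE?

Try P = True.
Try Q = False.
  then S is forced to False.
  then R is forced to True.
  then T is forced to True.
  then U is forced to False.
Every clause has at least one true literal under this assignment.
So P=T, Q=F, R=T, S=F, T=T, U=F is a satisfying assignment.

SATISFIABLE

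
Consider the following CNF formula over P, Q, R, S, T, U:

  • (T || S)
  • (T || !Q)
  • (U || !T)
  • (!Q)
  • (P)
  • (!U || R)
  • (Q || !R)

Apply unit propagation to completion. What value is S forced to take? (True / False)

(!Q) stands alone — Q = False.
(P) stands alone — P = True.
From (!R || Q) and Q = False: R = False.
(R || !U) with R = False leaves only !U, so U = False.
(U || !T) with U = False leaves only !T, so T = False.
In (S || T), T is now false; S must hold, so S = True.

True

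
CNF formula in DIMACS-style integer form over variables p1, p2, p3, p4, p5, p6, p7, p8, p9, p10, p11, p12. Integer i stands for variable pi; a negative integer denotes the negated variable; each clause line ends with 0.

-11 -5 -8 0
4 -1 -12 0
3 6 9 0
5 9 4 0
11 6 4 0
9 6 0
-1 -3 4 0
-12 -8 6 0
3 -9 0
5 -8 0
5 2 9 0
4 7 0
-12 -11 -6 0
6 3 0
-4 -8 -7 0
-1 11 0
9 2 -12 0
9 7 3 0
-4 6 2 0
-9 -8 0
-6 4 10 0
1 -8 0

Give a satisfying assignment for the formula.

p1=F, p2=T, p3=T, p4=F, p5=F, p6=T, p7=T, p8=F, p9=T, p10=T, p11=T, p12=F

Check each clause:
  1. (~p5 \/ ~p8 \/ ~p11) — ~p8 is true.
  2. (p4 \/ ~p12 \/ ~p1) — ~p12 is true.
  3. (p9 \/ p6 \/ p3) — p9 is true.
  4. (p9 \/ p5 \/ p4) — p9 is true.
  5. (p6 \/ p11 \/ p4) — p11 is true.
  6. (p9 \/ p6) — p9 is true.
  7. (~p3 \/ ~p1 \/ p4) — ~p1 is true.
  8. (~p8 \/ p6 \/ ~p12) — ~p8 is true.
  9. (~p9 \/ p3) — p3 is true.
  10. (p5 \/ ~p8) — ~p8 is true.
  11. (p9 \/ p2 \/ p5) — p9 is true.
  12. (p4 \/ p7) — p7 is true.
  13. (~p12 \/ ~p6 \/ ~p11) — ~p12 is true.
  14. (p3 \/ p6) — p3 is true.
  15. (~p8 \/ ~p4 \/ ~p7) — ~p8 is true.
  16. (p11 \/ ~p1) — p11 is true.
  17. (p9 \/ ~p12 \/ p2) — p9 is true.
  18. (p3 \/ p7 \/ p9) — p9 is true.
  19. (~p4 \/ p6 \/ p2) — p2 is true.
  20. (~p9 \/ ~p8) — ~p8 is true.
  21. (~p6 \/ p4 \/ p10) — p10 is true.
  22. (~p8 \/ p1) — ~p8 is true.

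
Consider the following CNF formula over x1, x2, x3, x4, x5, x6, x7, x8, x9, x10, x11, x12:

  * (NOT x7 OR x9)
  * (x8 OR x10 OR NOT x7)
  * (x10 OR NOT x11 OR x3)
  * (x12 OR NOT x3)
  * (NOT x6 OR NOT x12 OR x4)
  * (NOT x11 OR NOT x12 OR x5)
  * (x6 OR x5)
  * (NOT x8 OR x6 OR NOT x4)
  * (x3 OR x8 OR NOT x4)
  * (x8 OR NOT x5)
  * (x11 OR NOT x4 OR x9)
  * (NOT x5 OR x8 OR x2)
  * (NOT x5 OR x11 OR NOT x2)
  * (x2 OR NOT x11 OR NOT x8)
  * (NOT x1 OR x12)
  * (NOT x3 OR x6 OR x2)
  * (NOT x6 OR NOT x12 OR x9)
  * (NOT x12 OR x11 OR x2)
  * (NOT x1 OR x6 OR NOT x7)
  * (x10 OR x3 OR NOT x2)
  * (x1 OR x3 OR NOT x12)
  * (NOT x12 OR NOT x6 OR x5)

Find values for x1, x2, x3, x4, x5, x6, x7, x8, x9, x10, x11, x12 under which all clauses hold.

x7 occurs only negated in the remaining clauses — set x7 = False.
Pure literal: x9 appears only positively; assign x9 = True.
Try x1 = False.
For the remaining variables, x2 = False, x3 = False, x4 = False, x5 = True, x6 = True, x8 = True, x10 = False, x11 = False, x12 = False works.

x1=False, x2=False, x3=False, x4=False, x5=True, x6=True, x7=False, x8=True, x9=True, x10=False, x11=False, x12=False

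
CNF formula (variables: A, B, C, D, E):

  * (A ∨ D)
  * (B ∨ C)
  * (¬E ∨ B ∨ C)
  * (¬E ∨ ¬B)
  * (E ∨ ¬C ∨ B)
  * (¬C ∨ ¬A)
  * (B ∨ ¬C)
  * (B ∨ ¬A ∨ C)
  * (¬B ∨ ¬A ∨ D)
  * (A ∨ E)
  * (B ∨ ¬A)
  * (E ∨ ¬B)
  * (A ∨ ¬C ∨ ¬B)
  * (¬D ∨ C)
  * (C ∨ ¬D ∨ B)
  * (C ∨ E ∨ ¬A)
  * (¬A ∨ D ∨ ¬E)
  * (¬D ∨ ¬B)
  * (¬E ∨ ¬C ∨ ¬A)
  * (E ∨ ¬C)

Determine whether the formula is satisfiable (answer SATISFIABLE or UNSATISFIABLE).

UNSATISFIABLE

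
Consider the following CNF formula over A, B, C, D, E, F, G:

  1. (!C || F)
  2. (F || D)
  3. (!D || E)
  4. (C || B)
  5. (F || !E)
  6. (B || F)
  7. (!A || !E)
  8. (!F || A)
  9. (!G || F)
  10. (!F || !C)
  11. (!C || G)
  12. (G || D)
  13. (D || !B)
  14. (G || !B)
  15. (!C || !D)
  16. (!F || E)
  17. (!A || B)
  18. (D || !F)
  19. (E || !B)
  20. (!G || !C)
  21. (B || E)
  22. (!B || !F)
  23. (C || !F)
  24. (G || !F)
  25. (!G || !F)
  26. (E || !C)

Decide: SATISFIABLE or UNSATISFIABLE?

F = True:
  propagation gives A=True, E=False; an empty clause results — contradiction.
F = False:
  propagation gives C=False, D=True, E=True; an empty clause results — contradiction.
Every branch closes, so no satisfying assignment exists.

UNSATISFIABLE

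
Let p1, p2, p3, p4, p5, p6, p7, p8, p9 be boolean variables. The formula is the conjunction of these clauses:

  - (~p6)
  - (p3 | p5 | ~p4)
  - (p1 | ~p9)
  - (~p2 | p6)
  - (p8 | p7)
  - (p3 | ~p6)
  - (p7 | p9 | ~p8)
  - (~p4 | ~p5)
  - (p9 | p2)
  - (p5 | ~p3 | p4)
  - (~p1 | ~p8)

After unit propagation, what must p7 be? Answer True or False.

True

(~p6) is a unit clause: p6 = False.
In (~p2 | p6), p6 is now false; ~p2 must hold, so p2 = False.
(p2 | p9) with p2 = False leaves only p9, so p9 = True.
From (~p9 | p1) and p9 = True: p1 = True.
In (~p8 | ~p1), ~p1 is now false; ~p8 must hold, so p8 = False.
From (p7 | p8) and p8 = False: p7 = True.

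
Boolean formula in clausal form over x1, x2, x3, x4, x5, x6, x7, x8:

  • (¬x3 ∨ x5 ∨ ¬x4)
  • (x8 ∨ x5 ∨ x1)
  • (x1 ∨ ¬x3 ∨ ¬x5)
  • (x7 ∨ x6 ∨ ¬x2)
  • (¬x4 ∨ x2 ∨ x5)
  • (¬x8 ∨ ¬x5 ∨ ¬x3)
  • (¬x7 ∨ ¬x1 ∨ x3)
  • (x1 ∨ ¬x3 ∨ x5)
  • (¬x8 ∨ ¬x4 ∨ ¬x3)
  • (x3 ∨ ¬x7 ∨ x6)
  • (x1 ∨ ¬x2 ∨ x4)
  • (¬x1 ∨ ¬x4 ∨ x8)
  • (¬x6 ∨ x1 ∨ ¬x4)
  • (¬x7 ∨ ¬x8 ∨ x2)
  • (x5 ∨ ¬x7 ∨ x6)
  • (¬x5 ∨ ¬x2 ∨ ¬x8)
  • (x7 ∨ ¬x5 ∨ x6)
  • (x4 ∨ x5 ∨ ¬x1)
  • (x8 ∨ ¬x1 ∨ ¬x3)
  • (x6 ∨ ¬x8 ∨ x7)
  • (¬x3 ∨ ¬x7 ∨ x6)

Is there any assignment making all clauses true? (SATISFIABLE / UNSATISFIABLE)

Set x1 = True and propagate.
Set x2 = True and propagate.
Try x3 = False.
  then x7 is forced to False.
  then x6 is forced to True.
For the remaining variables, x4 = False, x5 = True, x8 = False works.
So x1 = True  x2 = True  x3 = False  x4 = False  x5 = True  x6 = True  x7 = False  x8 = False is a satisfying assignment.

SATISFIABLE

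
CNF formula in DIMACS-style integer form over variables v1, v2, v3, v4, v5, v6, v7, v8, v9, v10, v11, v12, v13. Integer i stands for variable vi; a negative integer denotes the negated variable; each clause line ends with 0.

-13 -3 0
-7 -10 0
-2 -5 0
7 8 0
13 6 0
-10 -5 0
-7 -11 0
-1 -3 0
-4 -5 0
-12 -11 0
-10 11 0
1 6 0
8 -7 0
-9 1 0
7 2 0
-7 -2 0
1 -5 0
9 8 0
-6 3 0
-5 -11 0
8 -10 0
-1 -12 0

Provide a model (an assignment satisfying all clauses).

Pure literal: v4 appears only negated; assign v4 = False.
v5 occurs only negated in the remaining clauses — set v5 = False.
Try v1 = True.
  then v3 is forced to False.
  then v6 is forced to False.
  then v13 is forced to True.
  then v12 is forced to False.
For the remaining variables, v2 = True, v7 = False, v8 = True, v9 = True, v10 = False, v11 = True works.
Every clause has at least one true literal under this assignment.

v1=T, v2=T, v3=F, v4=F, v5=F, v6=F, v7=F, v8=T, v9=T, v10=F, v11=T, v12=F, v13=T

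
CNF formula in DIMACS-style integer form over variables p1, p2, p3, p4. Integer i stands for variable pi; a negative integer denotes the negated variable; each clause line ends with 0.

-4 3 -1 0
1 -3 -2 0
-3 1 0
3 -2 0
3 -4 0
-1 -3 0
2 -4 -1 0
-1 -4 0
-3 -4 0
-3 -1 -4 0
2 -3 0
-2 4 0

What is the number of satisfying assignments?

2

The models are:
  p1=F p2=F p3=F p4=F
  p1=T p2=F p3=F p4=F
Count: 2.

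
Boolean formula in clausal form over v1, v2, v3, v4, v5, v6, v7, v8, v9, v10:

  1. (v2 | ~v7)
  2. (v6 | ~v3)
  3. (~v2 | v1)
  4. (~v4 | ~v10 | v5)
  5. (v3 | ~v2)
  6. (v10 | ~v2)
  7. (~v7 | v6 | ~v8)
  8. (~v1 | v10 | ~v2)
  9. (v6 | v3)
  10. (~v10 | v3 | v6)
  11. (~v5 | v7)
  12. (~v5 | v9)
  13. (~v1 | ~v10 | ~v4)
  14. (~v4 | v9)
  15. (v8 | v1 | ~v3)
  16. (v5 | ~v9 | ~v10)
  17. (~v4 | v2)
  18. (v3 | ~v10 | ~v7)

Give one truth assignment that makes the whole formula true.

v1=T, v2=T, v3=T, v4=F, v5=T, v6=T, v7=T, v8=F, v9=T, v10=T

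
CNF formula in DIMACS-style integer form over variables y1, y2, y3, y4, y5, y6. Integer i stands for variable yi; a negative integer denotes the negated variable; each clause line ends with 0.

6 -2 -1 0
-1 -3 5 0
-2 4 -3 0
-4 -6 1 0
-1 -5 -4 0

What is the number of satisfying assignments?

31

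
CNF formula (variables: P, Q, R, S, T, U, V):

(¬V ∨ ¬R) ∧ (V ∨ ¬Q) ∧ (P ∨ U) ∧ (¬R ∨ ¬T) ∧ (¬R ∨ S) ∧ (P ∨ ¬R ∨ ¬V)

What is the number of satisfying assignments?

39

Case analysis on R and V:
  R=T, V=T: a clause becomes empty — 0.
  R=T, V=F: remaining (P,Q,S,T,U) ∈ {(F,F,T,F,T); (T,F,T,F,F); (T,F,T,F,T)} — 3.
  R=F, V=T: Q, S, T free; 3 ways for (P,U) × 2^3 = 24.
  R=F, V=F: S, T free; 3 ways for (P,Q,U) × 2^2 = 12.
Total: 0 + 3 + 24 + 12 = 39.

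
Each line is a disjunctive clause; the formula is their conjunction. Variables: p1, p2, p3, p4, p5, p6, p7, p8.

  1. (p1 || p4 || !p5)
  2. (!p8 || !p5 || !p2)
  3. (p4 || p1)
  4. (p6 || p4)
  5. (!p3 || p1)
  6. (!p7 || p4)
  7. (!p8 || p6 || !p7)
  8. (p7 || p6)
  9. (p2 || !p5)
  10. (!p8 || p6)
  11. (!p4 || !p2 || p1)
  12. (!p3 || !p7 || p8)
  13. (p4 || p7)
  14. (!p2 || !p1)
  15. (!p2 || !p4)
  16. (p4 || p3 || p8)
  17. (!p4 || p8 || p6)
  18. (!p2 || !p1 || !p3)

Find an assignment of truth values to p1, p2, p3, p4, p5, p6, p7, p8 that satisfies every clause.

p5 occurs only negated in the remaining clauses — set p5 = False.
p6 occurs only positively in the remaining clauses — set p6 = True.
Set p1 = True and propagate.
  then p2 is forced to False.
Set p3 = False and propagate.
Branch on p4: take p4 = True.
p7, p8 are now unconstrained; take p7 = False, p8 = True.

p1=True, p2=False, p3=False, p4=True, p5=False, p6=True, p7=False, p8=True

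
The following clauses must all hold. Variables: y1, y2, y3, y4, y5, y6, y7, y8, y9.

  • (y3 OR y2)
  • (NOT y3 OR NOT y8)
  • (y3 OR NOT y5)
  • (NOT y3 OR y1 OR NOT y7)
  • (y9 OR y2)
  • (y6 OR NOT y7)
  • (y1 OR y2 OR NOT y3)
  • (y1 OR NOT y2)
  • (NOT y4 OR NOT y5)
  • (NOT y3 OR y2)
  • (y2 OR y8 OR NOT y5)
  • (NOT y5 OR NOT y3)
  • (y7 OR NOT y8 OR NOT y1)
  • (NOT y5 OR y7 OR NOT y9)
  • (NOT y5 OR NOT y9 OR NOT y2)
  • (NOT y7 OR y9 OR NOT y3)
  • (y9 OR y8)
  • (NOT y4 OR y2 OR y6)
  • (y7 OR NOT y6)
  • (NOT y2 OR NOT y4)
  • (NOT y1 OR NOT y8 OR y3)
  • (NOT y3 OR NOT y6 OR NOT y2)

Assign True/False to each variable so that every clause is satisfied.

y1 = T, y2 = T, y3 = F, y4 = F, y5 = F, y6 = T, y7 = T, y8 = F, y9 = T

Pure literal: y4 appears only negated; assign y4 = False.
Pure literal: y5 appears only negated; assign y5 = False.
Branch on y1: take y1 = True.
The remaining clauses are satisfied by y2 = True, y3 = False, y6 = True, y7 = True, y8 = False, y9 = True.
Every clause has at least one true literal under this assignment.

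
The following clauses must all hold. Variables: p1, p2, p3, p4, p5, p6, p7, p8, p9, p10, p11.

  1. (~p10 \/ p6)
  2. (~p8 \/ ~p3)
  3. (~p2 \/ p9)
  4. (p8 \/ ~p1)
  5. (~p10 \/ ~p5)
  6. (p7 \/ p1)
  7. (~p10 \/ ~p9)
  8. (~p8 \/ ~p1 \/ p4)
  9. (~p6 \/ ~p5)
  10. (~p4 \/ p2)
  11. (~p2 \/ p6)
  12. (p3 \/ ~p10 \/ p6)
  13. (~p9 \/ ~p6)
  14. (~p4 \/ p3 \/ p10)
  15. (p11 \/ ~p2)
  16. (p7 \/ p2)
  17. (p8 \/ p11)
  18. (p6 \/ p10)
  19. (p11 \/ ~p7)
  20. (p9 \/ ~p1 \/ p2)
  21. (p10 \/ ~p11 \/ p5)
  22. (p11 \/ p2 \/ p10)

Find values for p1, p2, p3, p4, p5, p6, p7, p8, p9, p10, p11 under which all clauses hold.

Branch on p1: take p1 = False.
  then p7 is forced to True.
  then p11 is forced to True.
Set p2 = False and propagate.
  then p4 is forced to False.
The remaining clauses are satisfied by p3 = True, p5 = False, p6 = True, p8 = False, p9 = False, p10 = True.

p1 = False, p2 = False, p3 = True, p4 = False, p5 = False, p6 = True, p7 = True, p8 = False, p9 = False, p10 = True, p11 = True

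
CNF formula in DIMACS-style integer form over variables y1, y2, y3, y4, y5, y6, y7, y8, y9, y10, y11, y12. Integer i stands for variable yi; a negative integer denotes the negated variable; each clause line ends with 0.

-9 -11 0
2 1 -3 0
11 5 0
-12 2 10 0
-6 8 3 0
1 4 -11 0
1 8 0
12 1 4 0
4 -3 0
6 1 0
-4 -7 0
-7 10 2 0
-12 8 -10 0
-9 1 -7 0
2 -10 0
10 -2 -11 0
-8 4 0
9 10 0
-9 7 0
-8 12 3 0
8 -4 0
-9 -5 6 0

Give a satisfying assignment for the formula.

y1 occurs only positively in the remaining clauses — set y1 = True.
Branch on y2: take y2 = True.
Try y3 = True.
  then y4 is forced to True.
  then y7 is forced to False.
  then y9 is forced to False.
  then y10 is forced to True.
  then y8 is forced to True.
The remaining clauses are satisfied by y5 = True, y6 = False, y11 = True, y12 = False.

y1 = True, y2 = True, y3 = True, y4 = True, y5 = True, y6 = False, y7 = False, y8 = True, y9 = False, y10 = True, y11 = True, y12 = False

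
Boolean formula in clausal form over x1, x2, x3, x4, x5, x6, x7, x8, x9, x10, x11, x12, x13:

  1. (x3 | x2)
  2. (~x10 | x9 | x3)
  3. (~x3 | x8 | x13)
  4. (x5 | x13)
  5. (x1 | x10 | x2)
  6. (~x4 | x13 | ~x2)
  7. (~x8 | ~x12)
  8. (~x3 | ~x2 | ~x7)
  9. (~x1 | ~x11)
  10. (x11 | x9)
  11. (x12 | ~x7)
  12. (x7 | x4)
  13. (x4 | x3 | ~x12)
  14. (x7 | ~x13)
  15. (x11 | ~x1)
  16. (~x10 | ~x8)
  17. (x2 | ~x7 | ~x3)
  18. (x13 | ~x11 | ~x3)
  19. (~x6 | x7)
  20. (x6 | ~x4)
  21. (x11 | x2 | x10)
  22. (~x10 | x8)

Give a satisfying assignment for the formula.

x5 occurs only positively in the remaining clauses — set x5 = True.
Pure literal: x9 appears only positively; assign x9 = True.
Set x1 = False and propagate.
Set x2 = True and propagate.
The remaining clauses are satisfied by x3 = False, x4 = True, x6 = True, x7 = True, x8 = False, x10 = False, x11 = False, x12 = True, x13 = True.

x1=False, x2=True, x3=False, x4=True, x5=True, x6=True, x7=True, x8=False, x9=True, x10=False, x11=False, x12=True, x13=True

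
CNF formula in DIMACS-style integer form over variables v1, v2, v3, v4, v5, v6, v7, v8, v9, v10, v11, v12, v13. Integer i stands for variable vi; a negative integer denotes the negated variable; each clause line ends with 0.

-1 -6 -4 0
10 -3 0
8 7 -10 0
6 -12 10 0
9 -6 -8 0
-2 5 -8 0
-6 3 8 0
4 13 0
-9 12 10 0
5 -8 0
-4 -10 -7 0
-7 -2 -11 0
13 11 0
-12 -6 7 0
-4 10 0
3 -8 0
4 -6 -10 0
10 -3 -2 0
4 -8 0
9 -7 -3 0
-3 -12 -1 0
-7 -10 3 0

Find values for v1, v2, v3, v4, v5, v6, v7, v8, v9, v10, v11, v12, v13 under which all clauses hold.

v1=T  v2=F  v3=T  v4=T  v5=T  v6=F  v7=F  v8=T  v9=F  v10=T  v11=F  v12=F  v13=T

Check each clause:
  1. (!v1 || !v6 || !v4) — !v6 is true.
  2. (!v3 || v10) — v10 is true.
  3. (v8 || v7 || !v10) — v8 is true.
  4. (v6 || v10 || !v12) — v10 is true.
  5. (v9 || !v6 || !v8) — !v6 is true.
  6. (v5 || !v2 || !v8) — v5 is true.
  7. (!v6 || v3 || v8) — v8 is true.
  8. (v13 || v4) — v4 is true.
  9. (v12 || v10 || !v9) — v10 is true.
  10. (v5 || !v8) — v5 is true.
  11. (!v4 || !v7 || !v10) — !v7 is true.
  12. (!v11 || !v2 || !v7) — !v7 is true.
  13. (v11 || v13) — v13 is true.
  14. (!v6 || !v12 || v7) — !v6 is true.
  15. (v10 || !v4) — v10 is true.
  16. (v3 || !v8) — v3 is true.
  17. (v4 || !v10 || !v6) — !v6 is true.
  18. (!v2 || !v3 || v10) — v10 is true.
  19. (v4 || !v8) — v4 is true.
  20. (!v3 || !v7 || v9) — !v7 is true.
  21. (!v3 || !v1 || !v12) — !v12 is true.
  22. (v3 || !v10 || !v7) — !v7 is true.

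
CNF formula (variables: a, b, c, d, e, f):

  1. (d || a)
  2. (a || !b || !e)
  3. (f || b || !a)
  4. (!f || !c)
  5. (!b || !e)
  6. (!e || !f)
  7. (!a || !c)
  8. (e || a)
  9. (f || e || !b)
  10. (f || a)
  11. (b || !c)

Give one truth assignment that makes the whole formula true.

a=True, b=True, c=False, d=True, e=False, f=True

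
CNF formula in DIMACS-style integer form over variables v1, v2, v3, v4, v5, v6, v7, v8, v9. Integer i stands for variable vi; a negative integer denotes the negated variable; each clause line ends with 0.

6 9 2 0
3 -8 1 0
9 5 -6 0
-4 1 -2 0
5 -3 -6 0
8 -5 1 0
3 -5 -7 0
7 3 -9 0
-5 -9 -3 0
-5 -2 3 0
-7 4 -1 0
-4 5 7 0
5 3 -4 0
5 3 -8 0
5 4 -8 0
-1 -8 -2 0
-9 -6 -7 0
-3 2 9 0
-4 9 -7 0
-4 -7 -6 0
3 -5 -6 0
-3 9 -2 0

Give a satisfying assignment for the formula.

v1 = F, v2 = T, v3 = T, v4 = F, v5 = F, v6 = F, v7 = T, v8 = F, v9 = T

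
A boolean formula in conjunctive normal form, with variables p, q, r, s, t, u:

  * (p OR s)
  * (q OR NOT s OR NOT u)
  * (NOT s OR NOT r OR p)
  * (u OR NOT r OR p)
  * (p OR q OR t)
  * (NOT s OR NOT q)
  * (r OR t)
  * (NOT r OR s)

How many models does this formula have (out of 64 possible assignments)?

8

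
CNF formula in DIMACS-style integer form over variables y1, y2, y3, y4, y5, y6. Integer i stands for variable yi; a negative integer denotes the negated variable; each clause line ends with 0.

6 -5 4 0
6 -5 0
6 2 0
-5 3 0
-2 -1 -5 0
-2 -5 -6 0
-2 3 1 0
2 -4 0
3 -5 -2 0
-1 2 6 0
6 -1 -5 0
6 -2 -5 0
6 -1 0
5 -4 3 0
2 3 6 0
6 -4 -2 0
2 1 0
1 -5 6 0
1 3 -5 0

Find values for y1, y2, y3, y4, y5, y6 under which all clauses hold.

Branch on y1: take y1 = True.
  then y6 is forced to True.
Branch on y2: take y2 = True.
  then y5 is forced to False.
Set y3 = False and propagate.
  then y4 is forced to False.
Every clause has at least one true literal under this assignment.

y1 = True, y2 = True, y3 = False, y4 = False, y5 = False, y6 = True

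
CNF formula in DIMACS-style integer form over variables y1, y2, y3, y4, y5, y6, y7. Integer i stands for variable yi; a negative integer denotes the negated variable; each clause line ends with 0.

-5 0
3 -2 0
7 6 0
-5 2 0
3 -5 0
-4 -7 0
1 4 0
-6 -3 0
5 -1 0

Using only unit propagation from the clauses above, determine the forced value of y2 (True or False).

Unit clause (~y5) sets y5 = False.
(y5 | ~y1) with y5 = False leaves only ~y1, so y1 = False.
(y1 | y4): since y1 = False, the clause reduces to (y4). y4 = True.
(~y4 | ~y7): since y4 = True, the clause reduces to (~y7). y7 = False.
From (y6 | y7) and y7 = False: y6 = True.
(~y6 | ~y3): since y6 = True, the clause reduces to (~y3). y3 = False.
(y3 | ~y2): since y3 = False, the clause reduces to (~y2). y2 = False.

False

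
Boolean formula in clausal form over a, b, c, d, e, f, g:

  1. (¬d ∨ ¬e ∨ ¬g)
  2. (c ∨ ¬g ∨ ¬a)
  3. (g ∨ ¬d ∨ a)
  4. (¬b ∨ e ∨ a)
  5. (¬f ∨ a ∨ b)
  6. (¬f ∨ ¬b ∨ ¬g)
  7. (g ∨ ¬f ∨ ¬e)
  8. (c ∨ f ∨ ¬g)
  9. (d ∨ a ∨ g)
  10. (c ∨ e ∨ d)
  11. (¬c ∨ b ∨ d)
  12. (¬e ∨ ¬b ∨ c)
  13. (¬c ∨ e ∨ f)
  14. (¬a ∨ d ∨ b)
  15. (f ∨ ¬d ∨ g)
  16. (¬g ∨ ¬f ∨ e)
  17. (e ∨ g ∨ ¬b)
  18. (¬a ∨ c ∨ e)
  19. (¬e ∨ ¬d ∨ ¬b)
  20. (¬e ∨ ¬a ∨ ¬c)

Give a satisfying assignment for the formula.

a=T  b=F  c=T  d=T  e=F  f=T  g=F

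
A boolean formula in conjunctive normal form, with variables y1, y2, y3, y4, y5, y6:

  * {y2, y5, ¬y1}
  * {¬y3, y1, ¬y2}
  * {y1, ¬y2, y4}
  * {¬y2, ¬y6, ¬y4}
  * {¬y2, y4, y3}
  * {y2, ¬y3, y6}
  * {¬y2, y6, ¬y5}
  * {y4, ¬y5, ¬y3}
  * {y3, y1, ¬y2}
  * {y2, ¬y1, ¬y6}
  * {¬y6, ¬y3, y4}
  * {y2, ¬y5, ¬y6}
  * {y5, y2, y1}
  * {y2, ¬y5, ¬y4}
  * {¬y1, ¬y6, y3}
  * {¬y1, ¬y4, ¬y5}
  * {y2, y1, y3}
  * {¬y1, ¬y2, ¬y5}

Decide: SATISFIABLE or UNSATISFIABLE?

Try y1 = True.
Branch on y2: take y2 = True.
  then y5 is forced to False.
Set y3 = True and propagate.
The remaining clauses are satisfied by y4 = True, y6 = False.
So y1=T  y2=T  y3=T  y4=T  y5=F  y6=F is a satisfying assignment.

SATISFIABLE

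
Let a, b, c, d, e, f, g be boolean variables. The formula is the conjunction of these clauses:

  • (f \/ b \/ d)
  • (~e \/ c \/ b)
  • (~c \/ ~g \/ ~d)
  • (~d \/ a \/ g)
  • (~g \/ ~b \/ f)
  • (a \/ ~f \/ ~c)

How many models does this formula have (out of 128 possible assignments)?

50

Case analysis on b and c:
  b=1, c=1: e free; 6 ways for (a,d,f,g) × 2^1 = 12.
  b=1, c=0: e free; 10 ways for (a,d,f,g) × 2^1 = 20.
  b=0, c=1: e free; 4 ways for (a,d,f,g) × 2^1 = 8.
  b=0, c=0: 10 of the 32 assignments to (a,d,e,f,g) work.
Total: 12 + 20 + 8 + 10 = 50.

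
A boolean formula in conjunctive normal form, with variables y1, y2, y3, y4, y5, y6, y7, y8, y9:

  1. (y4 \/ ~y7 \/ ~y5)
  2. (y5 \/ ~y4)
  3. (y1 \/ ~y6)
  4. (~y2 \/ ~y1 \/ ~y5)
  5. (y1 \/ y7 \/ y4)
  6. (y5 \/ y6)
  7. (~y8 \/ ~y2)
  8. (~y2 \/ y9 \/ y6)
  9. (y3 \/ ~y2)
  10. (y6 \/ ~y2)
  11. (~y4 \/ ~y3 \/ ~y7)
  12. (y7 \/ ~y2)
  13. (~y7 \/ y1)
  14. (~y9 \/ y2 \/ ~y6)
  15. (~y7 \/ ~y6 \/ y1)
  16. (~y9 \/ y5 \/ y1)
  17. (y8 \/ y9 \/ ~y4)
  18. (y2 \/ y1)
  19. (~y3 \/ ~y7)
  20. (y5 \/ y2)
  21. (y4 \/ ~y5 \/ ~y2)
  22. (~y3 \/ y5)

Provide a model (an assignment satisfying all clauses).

y1 = T, y2 = F, y3 = T, y4 = F, y5 = T, y6 = T, y7 = F, y8 = T, y9 = F

Branch on y1: take y1 = True.
The remaining clauses are satisfied by y2 = False, y3 = True, y4 = False, y5 = True, y6 = True, y7 = False, y8 = True, y9 = False.
Every clause has at least one true literal under this assignment.
Check each clause:
  1. (y4 \/ ~y7 \/ ~y5) — ~y7 is true.
  2. (y5 \/ ~y4) — ~y4 is true.
  3. (~y6 \/ y1) — y1 is true.
  4. (~y1 \/ ~y2 \/ ~y5) — ~y2 is true.
  5. (y7 \/ y1 \/ y4) — y1 is true.
  6. (y5 \/ y6) — y5 is true.
  7. (~y8 \/ ~y2) — ~y2 is true.
  8. (~y2 \/ y9 \/ y6) — ~y2 is true.
  9. (~y2 \/ y3) — y3 is true.
  10. (y6 \/ ~y2) — y6 is true.
  11. (~y4 \/ ~y7 \/ ~y3) — ~y7 is true.
  12. (y7 \/ ~y2) — ~y2 is true.
  13. (~y7 \/ y1) — ~y7 is true.
  14. (~y6 \/ y2 \/ ~y9) — ~y9 is true.
  15. (~y7 \/ y1 \/ ~y6) — ~y7 is true.
  16. (y1 \/ y5 \/ ~y9) — y1 is true.
  17. (y8 \/ ~y4 \/ y9) — y8 is true.
  18. (y1 \/ y2) — y1 is true.
  19. (~y7 \/ ~y3) — ~y7 is true.
  20. (y5 \/ y2) — y5 is true.
  21. (~y5 \/ y4 \/ ~y2) — ~y2 is true.
  22. (~y3 \/ y5) — y5 is true.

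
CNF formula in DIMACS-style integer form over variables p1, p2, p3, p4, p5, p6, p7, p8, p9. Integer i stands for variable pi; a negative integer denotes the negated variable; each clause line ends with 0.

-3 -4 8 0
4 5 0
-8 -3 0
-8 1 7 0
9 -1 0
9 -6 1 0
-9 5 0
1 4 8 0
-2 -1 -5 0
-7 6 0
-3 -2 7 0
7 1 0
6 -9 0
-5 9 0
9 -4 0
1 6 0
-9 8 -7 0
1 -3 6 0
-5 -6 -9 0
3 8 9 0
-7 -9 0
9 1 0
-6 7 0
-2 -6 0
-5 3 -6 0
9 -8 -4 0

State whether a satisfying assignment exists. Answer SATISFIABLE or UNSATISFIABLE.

UNSATISFIABLE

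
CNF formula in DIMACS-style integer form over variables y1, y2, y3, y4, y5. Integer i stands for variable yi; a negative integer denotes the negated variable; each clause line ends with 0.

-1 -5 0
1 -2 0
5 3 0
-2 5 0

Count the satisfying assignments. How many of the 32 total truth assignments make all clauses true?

8

Split on y5, then y1.
  y5=T, y1=T: a clause becomes empty — 0.
  y5=T, y1=F: remaining (y2,y3,y4) ∈ {(F,F,F); (F,F,T); (F,T,F); (F,T,T)} — 4.
  y5=F, y1=T: remaining (y2,y3,y4) ∈ {(F,T,F); (F,T,T)} — 2.
  y5=F, y1=F: remaining (y2,y3,y4) ∈ {(F,T,F); (F,T,T)} — 2.
Total: 0 + 4 + 2 + 2 = 8.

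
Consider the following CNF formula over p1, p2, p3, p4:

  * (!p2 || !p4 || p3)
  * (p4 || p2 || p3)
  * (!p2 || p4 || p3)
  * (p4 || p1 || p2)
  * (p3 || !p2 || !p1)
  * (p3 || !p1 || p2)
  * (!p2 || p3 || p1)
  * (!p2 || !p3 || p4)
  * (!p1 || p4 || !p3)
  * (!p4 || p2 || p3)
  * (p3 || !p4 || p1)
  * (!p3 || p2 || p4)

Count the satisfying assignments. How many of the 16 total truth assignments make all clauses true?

4

The models are:
  p1=F p2=F p3=T p4=T
  p1=F p2=T p3=T p4=T
  p1=T p2=F p3=T p4=T
  p1=T p2=T p3=T p4=T
That's 4 in total.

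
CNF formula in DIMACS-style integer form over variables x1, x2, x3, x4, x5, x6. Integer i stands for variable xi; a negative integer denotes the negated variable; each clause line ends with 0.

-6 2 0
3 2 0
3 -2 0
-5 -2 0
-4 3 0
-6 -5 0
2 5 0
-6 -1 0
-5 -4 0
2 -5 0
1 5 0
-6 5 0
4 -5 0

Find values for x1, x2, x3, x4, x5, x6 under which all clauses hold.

x1 = True, x2 = True, x3 = True, x4 = True, x5 = False, x6 = False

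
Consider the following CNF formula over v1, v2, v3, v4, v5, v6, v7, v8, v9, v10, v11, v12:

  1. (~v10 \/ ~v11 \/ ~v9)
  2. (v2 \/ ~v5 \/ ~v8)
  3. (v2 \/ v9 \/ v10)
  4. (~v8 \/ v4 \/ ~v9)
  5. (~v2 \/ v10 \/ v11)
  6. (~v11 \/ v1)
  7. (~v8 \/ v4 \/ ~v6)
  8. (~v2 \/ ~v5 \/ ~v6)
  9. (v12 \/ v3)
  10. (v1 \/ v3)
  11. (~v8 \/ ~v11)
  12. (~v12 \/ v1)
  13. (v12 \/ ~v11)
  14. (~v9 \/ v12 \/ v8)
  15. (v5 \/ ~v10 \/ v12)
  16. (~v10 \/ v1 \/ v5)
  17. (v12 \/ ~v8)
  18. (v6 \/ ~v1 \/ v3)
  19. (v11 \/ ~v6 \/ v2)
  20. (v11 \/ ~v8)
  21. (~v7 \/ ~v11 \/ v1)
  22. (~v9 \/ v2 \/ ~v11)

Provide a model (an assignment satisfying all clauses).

v3 occurs only positively in the remaining clauses — set v3 = True.
Set v1 = True and propagate.
For the remaining variables, v2 = False, v4 = False, v5 = False, v6 = False, v7 = True, v8 = False, v9 = False, v10 = True, v11 = False, v12 = True works.
Check each clause:
  1. (~v9 \/ ~v10 \/ ~v11) — ~v11 is true.
  2. (~v5 \/ ~v8 \/ v2) — ~v8 is true.
  3. (v9 \/ v2 \/ v10) — v10 is true.
  4. (~v9 \/ v4 \/ ~v8) — ~v8 is true.
  5. (v10 \/ ~v2 \/ v11) — v10 is true.
  6. (~v11 \/ v1) — v1 is true.
  7. (~v6 \/ v4 \/ ~v8) — ~v8 is true.
  8. (~v2 \/ ~v5 \/ ~v6) — ~v6 is true.
  9. (v12 \/ v3) — v3 is true.
  10. (v1 \/ v3) — v1 is true.
  11. (~v11 \/ ~v8) — ~v8 is true.
  12. (v1 \/ ~v12) — v1 is true.
  13. (v12 \/ ~v11) — v12 is true.
  14. (v8 \/ ~v9 \/ v12) — v12 is true.
  15. (v12 \/ ~v10 \/ v5) — v12 is true.
  16. (v1 \/ ~v10 \/ v5) — v1 is true.
  17. (~v8 \/ v12) — ~v8 is true.
  18. (v6 \/ v3 \/ ~v1) — v3 is true.
  19. (v11 \/ ~v6 \/ v2) — ~v6 is true.
  20. (~v8 \/ v11) — ~v8 is true.
  21. (~v11 \/ v1 \/ ~v7) — ~v11 is true.
  22. (v2 \/ ~v9 \/ ~v11) — ~v11 is true.

v1 = T, v2 = F, v3 = T, v4 = F, v5 = F, v6 = F, v7 = T, v8 = F, v9 = F, v10 = T, v11 = F, v12 = T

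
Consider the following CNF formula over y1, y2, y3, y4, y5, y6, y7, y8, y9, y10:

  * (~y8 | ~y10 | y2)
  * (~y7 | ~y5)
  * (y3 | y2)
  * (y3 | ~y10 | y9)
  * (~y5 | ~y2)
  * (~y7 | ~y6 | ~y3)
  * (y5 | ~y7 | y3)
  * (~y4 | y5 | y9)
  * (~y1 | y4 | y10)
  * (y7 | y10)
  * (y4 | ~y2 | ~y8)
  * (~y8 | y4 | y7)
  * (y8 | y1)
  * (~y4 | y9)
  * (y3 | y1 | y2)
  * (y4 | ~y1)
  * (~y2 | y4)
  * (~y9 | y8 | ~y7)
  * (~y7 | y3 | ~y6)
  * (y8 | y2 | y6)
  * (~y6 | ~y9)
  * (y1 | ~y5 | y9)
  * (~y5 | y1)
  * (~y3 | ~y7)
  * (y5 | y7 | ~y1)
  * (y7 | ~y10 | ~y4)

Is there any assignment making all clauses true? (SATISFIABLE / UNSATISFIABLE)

UNSATISFIABLE

y7 = True:
  propagation gives y5=False, y3=True; an empty clause results — contradiction.
y7 = False:
  propagation gives y10=True, y4=False, y8=False, y1=True; an empty clause results — contradiction.
Every branch closes, so no satisfying assignment exists.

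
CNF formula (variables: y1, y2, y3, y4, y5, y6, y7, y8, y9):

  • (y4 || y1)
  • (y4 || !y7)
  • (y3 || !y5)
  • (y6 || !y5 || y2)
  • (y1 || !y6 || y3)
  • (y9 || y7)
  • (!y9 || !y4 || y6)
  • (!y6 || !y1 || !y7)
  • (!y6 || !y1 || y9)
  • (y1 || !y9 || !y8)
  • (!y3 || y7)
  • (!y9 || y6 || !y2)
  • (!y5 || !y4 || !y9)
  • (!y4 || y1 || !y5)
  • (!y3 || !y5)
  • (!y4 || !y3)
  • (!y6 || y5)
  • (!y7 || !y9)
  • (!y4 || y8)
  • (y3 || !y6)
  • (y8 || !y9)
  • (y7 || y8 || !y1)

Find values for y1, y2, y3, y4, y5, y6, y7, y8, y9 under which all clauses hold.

y1 = T  y2 = F  y3 = F  y4 = T  y5 = F  y6 = F  y7 = T  y8 = T  y9 = F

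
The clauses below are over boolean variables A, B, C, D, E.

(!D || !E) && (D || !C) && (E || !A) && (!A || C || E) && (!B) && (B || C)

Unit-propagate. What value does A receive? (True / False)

False

(!B) is a unit clause: B = False.
(B || C) with B = False leaves only C, so C = True.
(!C || D) with C = True leaves only D, so D = True.
(!E || !D): since D = True, the clause reduces to (!E). E = False.
From (E || !A) and E = False: A = False.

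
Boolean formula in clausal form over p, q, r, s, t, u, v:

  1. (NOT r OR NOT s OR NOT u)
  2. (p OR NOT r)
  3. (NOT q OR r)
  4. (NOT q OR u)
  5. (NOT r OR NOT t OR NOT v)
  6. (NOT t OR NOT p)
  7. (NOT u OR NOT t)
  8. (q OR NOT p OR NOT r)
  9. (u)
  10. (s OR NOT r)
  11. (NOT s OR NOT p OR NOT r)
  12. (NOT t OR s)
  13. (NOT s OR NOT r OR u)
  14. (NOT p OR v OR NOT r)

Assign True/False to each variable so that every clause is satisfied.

The clause (u) is unit: u must be True.
Unit propagation: (NOT t) forces t = False.
Try p = False.
  then r is forced to False.
  then q is forced to False.
s, v are now unconstrained; take s = False, v = False.

p=False  q=False  r=False  s=False  t=False  u=True  v=False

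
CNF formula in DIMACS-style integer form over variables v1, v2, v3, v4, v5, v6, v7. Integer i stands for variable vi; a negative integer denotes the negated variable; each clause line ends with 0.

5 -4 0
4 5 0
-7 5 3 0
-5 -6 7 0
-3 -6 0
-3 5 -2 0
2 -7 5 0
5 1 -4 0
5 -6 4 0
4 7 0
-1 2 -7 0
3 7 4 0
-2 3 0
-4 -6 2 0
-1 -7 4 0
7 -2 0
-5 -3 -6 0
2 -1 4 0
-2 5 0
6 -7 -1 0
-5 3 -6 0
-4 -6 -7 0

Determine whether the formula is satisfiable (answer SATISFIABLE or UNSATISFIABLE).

Try v1 = False.
The remaining clauses are satisfied by v2 = False, v3 = True, v4 = True, v5 = True, v6 = False, v7 = True.
So v1=F, v2=F, v3=T, v4=T, v5=T, v6=F, v7=T is a satisfying assignment.

SATISFIABLE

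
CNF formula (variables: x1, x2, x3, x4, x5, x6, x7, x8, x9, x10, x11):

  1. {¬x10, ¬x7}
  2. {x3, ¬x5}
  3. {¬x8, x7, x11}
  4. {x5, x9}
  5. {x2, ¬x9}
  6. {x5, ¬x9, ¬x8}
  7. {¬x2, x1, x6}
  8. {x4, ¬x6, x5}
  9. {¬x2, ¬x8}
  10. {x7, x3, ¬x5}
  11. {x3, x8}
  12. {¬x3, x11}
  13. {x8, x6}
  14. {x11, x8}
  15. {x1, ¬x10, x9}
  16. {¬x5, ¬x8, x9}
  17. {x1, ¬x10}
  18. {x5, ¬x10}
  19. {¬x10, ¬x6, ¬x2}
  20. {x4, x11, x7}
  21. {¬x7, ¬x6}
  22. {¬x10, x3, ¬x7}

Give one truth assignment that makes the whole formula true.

x1 = False  x2 = True  x3 = True  x4 = True  x5 = False  x6 = True  x7 = False  x8 = False  x9 = True  x10 = False  x11 = True

Check each clause:
  1. {¬x7, ¬x10} — ¬x7 is true.
  2. {¬x5, x3} — x3 is true.
  3. {¬x8, x7, x11} — ¬x8 is true.
  4. {x5, x9} — x9 is true.
  5. {¬x9, x2} — x2 is true.
  6. {¬x9, ¬x8, x5} — ¬x8 is true.
  7. {x1, ¬x2, x6} — x6 is true.
  8. {¬x6, x4, x5} — x4 is true.
  9. {¬x8, ¬x2} — ¬x8 is true.
  10. {x7, ¬x5, x3} — x3 is true.
  11. {x8, x3} — x3 is true.
  12. {x11, ¬x3} — x11 is true.
  13. {x6, x8} — x6 is true.
  14. {x8, x11} — x11 is true.
  15. {¬x10, x1, x9} — x9 is true.
  16. {x9, ¬x8, ¬x5} — ¬x8 is true.
  17. {x1, ¬x10} — ¬x10 is true.
  18. {¬x10, x5} — ¬x10 is true.
  19. {¬x2, ¬x10, ¬x6} — ¬x10 is true.
  20. {x7, x11, x4} — x11 is true.
  21. {¬x6, ¬x7} — ¬x7 is true.
  22. {x3, ¬x10, ¬x7} — ¬x7 is true.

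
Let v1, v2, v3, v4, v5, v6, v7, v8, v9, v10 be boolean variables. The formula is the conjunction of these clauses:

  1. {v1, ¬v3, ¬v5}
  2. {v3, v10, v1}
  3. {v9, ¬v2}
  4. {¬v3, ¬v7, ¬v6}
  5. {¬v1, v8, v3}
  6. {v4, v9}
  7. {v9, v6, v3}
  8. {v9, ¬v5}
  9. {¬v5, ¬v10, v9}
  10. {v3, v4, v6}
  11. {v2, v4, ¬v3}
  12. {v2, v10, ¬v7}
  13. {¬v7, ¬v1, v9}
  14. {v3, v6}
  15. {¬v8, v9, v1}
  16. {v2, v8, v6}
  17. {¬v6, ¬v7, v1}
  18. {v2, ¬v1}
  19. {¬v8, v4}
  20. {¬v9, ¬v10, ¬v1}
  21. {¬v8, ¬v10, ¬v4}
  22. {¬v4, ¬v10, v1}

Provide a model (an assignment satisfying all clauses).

v1=False, v2=False, v3=True, v4=True, v5=False, v6=False, v7=False, v8=True, v9=True, v10=False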